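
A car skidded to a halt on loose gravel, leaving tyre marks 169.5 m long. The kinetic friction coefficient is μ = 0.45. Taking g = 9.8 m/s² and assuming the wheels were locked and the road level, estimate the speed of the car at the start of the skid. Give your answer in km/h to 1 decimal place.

Deceleration a = μg = 0.45 × 9.8 = 4.410 m/s².
v = √(2a·d) = √(2 × 4.410 × 169.5) = √1494.990 = 38.6651 m/s.
= 38.6651 × 3.6 = 139.194 km/h.

Initial speed ≈ 139.2 km/h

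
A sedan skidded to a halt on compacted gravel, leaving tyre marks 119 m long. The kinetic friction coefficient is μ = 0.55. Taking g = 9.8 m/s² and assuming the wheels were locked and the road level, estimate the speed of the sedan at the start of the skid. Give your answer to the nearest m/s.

Deceleration a = μg = 0.55 × 9.8 = 5.390 m/s².
v = √(2a·d) = √(2 × 5.390 × 119) = √1282.820 = 35.8165 m/s.

Initial speed ≈ 36 m/s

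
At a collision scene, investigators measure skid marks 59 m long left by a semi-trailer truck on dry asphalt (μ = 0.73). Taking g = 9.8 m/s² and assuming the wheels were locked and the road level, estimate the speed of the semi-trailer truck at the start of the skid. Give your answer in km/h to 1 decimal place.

Deceleration a = μg = 0.73 × 9.8 = 7.154 m/s².
v = √(2a·d) = √(2 × 7.154 × 59) = √844.172 = 29.0546 m/s.
= 29.0546 × 3.6 = 104.597 km/h.

Initial speed ≈ 104.6 km/h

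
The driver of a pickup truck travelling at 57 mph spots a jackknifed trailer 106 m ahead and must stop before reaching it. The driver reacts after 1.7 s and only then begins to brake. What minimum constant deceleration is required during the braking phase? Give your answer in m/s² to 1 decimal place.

57 mph × 0.44704 = 25.4813 m/s.
Distance covered during reaction = 25.4813 × 1.7 = 43.318 m.
Distance available for braking: 106 − 43.318 = 62.682 m.
v² = 2a·d ⇒ a = v²/(2d) = 25.4813² / (2 × 62.682) = 649.297 / 125.364 = 5.1793 m/s².

Required deceleration ≈ 5.2 m/s²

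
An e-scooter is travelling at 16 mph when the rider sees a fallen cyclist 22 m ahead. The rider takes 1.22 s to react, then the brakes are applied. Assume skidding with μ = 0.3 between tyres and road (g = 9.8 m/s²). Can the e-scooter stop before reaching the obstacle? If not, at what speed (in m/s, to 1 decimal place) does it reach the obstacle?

Yes — it stops about 4.6 m short of the obstacle, so it never reaches it

16 mph × 0.44704 = 7.1526 m/s.
a = μg = 0.3 × 9.8 = 2.940 m/s².
Reaction distance = 7.1526 × 1.22 = 8.726 m.
Braking distance = v²/(2a) = 51.160 / 5.880 = 8.701 m.
Total stopping distance = 8.726 + 8.701 = 17.427 m, vs 22 m available — it stops with 22 − 17.427 = 4.573 m to spare.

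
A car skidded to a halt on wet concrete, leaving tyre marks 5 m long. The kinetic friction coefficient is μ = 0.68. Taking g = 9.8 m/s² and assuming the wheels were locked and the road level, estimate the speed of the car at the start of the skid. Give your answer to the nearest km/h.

Initial speed ≈ 29 km/h

Deceleration a = μg = 0.68 × 9.8 = 6.664 m/s².
v = √(2a·d) = √(2 × 6.664 × 5) = √66.640 = 8.1633 m/s.
= 8.1633 × 3.6 = 29.388 km/h.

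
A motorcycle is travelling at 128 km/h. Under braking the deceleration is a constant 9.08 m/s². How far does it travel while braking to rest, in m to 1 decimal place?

128 km/h ÷ 3.6 = 35.5556 m/s.
Braking distance = v²/(2a) = 35.5556² / (2 × 9.080) = 1264.201 / 18.160 = 69.615 m.

Braking distance ≈ 69.6 m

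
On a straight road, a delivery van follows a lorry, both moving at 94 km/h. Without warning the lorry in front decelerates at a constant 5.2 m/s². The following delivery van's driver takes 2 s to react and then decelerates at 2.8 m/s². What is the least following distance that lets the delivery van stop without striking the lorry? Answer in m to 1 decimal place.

Minimum gap ≈ 108.4 m

94 km/h ÷ 3.6 = 26.1111 m/s.
Leader travels v²/(2a_L) = 681.790 / 10.400 = 65.557 m before stopping.
Follower covers v·t_r = 26.1111 × 2 = 52.222 m while reacting, then v²/(2a_F) = 681.790 / 5.600 = 121.748 m while braking, for a total of 52.222 + 121.748 = 173.970 m.
Since a_F ≤ a_L and the follower starts braking later, the follower is never slower than the leader, so the closest approach is when both have stopped.
Minimum gap = 173.970 − 65.557 = 108.413 m.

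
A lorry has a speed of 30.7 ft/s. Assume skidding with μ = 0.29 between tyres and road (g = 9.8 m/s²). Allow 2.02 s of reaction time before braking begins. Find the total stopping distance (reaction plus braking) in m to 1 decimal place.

Total stopping distance ≈ 34.3 m

30.7 ft/s × 0.3048 = 9.3574 m/s.
a = μg = 0.29 × 9.8 = 2.842 m/s².
Reaction distance = v·t_r = 9.3574 × 2.02 = 18.902 m.
Braking distance = v²/(2a) = 9.3574² / (2 × 2.842) = 87.561 / 5.684 = 15.405 m.
Total = 18.902 + 15.405 = 34.307 m.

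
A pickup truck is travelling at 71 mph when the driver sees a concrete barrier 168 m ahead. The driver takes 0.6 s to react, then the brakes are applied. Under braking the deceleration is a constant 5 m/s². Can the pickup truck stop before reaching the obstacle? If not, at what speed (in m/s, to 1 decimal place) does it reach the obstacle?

Yes — it stops about 48.2 m short of the obstacle, so it never reaches it

71 mph × 0.44704 = 31.7398 m/s.
Reaction distance = 31.7398 × 0.6 = 19.044 m.
Braking distance = v²/(2a) = 1007.415 / 10.000 = 100.742 m.
Total stopping distance = 19.044 + 100.742 = 119.786 m, vs 168 m available — it stops with 168 − 119.786 = 48.214 m to spare.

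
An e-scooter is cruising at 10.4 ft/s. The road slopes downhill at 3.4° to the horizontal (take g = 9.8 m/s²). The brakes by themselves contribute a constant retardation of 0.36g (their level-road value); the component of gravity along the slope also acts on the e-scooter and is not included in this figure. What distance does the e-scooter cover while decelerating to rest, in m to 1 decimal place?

10.4 ft/s × 0.3048 = 3.1699 m/s.
a = 0.36 × 9.8 = 3.528 m/s².
Gravity along the downhill slope reduces the braking deceleration: a_eff = 3.528 − 9.8·sin 3.4° = 3.528 − 0.581 = 2.947 m/s².
Braking distance = v²/(2a) = 3.1699² / (2 × 2.947) = 10.048 / 5.894 = 1.705 m.

Braking distance ≈ 1.7 m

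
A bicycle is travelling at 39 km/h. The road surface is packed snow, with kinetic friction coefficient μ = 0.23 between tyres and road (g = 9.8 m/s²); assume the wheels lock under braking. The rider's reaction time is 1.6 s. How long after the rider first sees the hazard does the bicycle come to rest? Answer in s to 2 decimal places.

Total time ≈ 6.41 s

39 km/h ÷ 3.6 = 10.8333 m/s.
a = μg = 0.23 × 9.8 = 2.254 m/s².
Braking time = v/a = 10.8333 / 2.254 = 4.806 s.
Total = 1.6 + 4.806 = 6.406 s.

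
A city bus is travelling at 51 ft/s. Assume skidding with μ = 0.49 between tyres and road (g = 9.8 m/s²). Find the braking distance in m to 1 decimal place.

Braking distance ≈ 25.2 m

51 ft/s × 0.3048 = 15.5448 m/s.
a = μg = 0.49 × 9.8 = 4.802 m/s².
Braking distance = v²/(2a) = 15.5448² / (2 × 4.802) = 241.641 / 9.604 = 25.160 m.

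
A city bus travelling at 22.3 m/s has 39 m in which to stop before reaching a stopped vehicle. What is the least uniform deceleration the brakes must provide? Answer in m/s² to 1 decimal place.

Required deceleration ≈ 6.4 m/s²

v² = 2a·d ⇒ a = v²/(2d) = 22.3000² / (2 × 39.000) = 497.290 / 78.000 = 6.3755 m/s².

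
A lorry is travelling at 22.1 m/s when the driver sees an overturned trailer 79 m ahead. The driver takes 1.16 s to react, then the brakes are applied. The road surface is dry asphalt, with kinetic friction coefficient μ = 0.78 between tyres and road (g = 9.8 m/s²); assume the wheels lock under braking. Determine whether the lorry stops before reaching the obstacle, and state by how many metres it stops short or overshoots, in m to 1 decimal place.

Yes — it stops 21.4 m short of the obstacle

a = μg = 0.78 × 9.8 = 7.644 m/s².
Reaction distance = 22.1000 × 1.16 = 25.636 m.
Braking distance = v²/(2a) = 488.410 / 15.288 = 31.947 m.
Total stopping distance = 25.636 + 31.947 = 57.583 m, vs 79 m available — it stops with 79 − 57.583 = 21.417 m to spare.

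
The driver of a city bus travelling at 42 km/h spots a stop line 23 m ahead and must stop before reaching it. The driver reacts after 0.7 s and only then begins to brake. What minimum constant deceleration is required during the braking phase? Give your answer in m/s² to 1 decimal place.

42 km/h ÷ 3.6 = 11.6667 m/s.
Distance covered during reaction = 11.6667 × 0.7 = 8.167 m.
Distance available for braking: 23 − 8.167 = 14.833 m.
v² = 2a·d ⇒ a = v²/(2d) = 11.6667² / (2 × 14.833) = 136.112 / 29.666 = 4.5881 m/s².

Required deceleration ≈ 4.6 m/s²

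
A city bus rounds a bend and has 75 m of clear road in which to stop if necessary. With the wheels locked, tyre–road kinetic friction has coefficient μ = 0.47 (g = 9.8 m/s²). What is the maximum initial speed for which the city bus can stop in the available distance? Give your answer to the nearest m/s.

a = μg = 0.47 × 9.8 = 4.606 m/s².
v²/(2a) = d ⇒ v = √(2 × 4.606 × 75) = √690.90 = 26.2850 m/s.

Maximum speed ≈ 26 m/s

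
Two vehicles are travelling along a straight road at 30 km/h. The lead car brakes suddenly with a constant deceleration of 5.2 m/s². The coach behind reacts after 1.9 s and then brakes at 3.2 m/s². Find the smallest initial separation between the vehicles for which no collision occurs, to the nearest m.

Minimum gap ≈ 20 m

30 km/h ÷ 3.6 = 8.3333 m/s.
Leader travels v²/(2a_L) = 69.444 / 10.400 = 6.677 m before stopping.
Follower covers v·t_r = 8.3333 × 1.9 = 15.833 m while reacting, then v²/(2a_F) = 69.444 / 6.400 = 10.851 m while braking, for a total of 15.833 + 10.851 = 26.684 m.
Since a_F ≤ a_L and the follower starts braking later, the follower is never slower than the leader, so the closest approach is when both have stopped.
Minimum gap = 26.684 − 6.677 = 20.007 m.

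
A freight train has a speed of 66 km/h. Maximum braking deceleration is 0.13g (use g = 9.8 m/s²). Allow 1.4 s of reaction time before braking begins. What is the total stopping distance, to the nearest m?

Total stopping distance ≈ 158 m

66 km/h ÷ 3.6 = 18.3333 m/s.
a = 0.13 × 9.8 = 1.274 m/s².
Reaction distance = v·t_r = 18.3333 × 1.4 = 25.667 m.
Braking distance = v²/(2a) = 18.3333² / (2 × 1.274) = 336.110 / 2.548 = 131.911 m.
Total = 25.667 + 131.911 = 157.578 m.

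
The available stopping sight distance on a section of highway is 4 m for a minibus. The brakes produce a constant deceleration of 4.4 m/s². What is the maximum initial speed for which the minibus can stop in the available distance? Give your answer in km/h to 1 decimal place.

v²/(2a) = d ⇒ v = √(2 × 4.400 × 4) = √35.20 = 5.9330 m/s.
5.9330 m/s × 3.6 = 21.359 km/h.

Maximum speed ≈ 21.4 km/h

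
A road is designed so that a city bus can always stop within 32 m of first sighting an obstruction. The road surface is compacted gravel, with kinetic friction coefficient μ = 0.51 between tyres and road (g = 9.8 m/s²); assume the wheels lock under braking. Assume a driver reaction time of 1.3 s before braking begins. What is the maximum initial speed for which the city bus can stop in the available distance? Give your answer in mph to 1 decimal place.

a = μg = 0.51 × 9.8 = 4.998 m/s².
Stopping distance: v·t_r + v²/(2a) = 32 with t_r = 1.3 s and a = 4.998 m/s².
So v² + 12.995 v − 319.87 = 0.
Positive root: v = −a·t_r + √((a·t_r)² + 2a·d) = −6.497 + √(42.211 + 319.87) = 12.5314 m/s.
12.5314 m/s ÷ 0.44704 = 28.032 mph.

Maximum speed ≈ 28.0 mph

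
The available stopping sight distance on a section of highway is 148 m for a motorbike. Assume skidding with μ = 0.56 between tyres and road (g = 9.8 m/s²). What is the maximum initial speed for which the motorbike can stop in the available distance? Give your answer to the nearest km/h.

Maximum speed ≈ 145 km/h

a = μg = 0.56 × 9.8 = 5.488 m/s².
v²/(2a) = d ⇒ v = √(2 × 5.488 × 148) = √1624.45 = 40.3045 m/s.
40.3045 m/s × 3.6 = 145.096 km/h.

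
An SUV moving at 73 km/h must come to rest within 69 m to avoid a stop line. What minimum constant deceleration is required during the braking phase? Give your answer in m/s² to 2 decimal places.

Required deceleration ≈ 2.98 m/s²

73 km/h ÷ 3.6 = 20.2778 m/s.
v² = 2a·d ⇒ a = v²/(2d) = 20.2778² / (2 × 69.000) = 411.189 / 138.000 = 2.9796 m/s².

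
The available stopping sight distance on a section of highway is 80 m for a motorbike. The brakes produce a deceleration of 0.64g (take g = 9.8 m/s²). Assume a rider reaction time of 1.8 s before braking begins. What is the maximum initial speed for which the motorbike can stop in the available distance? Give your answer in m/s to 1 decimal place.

Maximum speed ≈ 22.3 m/s

a = 0.64 × 9.8 = 6.272 m/s².
Stopping distance: v·t_r + v²/(2a) = 80 with t_r = 1.8 s and a = 6.272 m/s².
So v² + 22.579 v − 1003.52 = 0.
Positive root: v = −a·t_r + √((a·t_r)² + 2a·d) = −11.290 + √(127.464 + 1003.52) = 22.3401 m/s.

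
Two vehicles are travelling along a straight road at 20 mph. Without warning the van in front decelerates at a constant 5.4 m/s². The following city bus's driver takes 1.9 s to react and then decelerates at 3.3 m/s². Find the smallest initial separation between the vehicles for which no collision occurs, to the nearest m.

20 mph × 0.44704 = 8.9408 m/s.
Leader travels v²/(2a_L) = 79.938 / 10.800 = 7.402 m before stopping.
Follower covers v·t_r = 8.9408 × 1.9 = 16.988 m while reacting, then v²/(2a_F) = 79.938 / 6.600 = 12.112 m while braking, for a total of 16.988 + 12.112 = 29.100 m.
Since a_F ≤ a_L and the follower starts braking later, the follower is never slower than the leader, so the closest approach is when both have stopped.
Minimum gap = 29.100 − 7.402 = 21.698 m.

Minimum gap ≈ 22 m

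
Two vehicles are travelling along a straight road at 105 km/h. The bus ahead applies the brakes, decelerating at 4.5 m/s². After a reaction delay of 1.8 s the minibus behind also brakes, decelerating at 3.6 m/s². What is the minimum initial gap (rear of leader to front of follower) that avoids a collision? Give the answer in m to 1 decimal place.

105 km/h ÷ 3.6 = 29.1667 m/s.
Leader travels v²/(2a_L) = 850.696 / 9.000 = 94.522 m before stopping.
Follower covers v·t_r = 29.1667 × 1.8 = 52.500 m while reacting, then v²/(2a_F) = 850.696 / 7.200 = 118.152 m while braking, for a total of 52.500 + 118.152 = 170.652 m.
Since a_F ≤ a_L and the follower starts braking later, the follower is never slower than the leader, so the closest approach is when both have stopped.
Minimum gap = 170.652 − 94.522 = 76.130 m.

Minimum gap ≈ 76.1 m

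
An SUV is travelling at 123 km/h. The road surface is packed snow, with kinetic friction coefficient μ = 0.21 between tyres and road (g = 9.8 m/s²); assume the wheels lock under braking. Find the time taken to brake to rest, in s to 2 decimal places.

Braking time ≈ 16.60 s

123 km/h ÷ 3.6 = 34.1667 m/s.
a = μg = 0.21 × 9.8 = 2.058 m/s².
Braking time = v/a = 34.1667 / 2.058 = 16.602 s.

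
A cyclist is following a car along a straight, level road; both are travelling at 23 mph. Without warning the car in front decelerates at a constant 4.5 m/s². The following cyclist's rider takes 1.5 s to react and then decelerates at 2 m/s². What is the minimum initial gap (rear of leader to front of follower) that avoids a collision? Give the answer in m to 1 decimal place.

Minimum gap ≈ 30.1 m

23 mph × 0.44704 = 10.2819 m/s.
Leader travels v²/(2a_L) = 105.717 / 9.000 = 11.746 m before stopping.
Follower covers v·t_r = 10.2819 × 1.5 = 15.423 m while reacting, then v²/(2a_F) = 105.717 / 4.000 = 26.429 m while braking, for a total of 15.423 + 26.429 = 41.852 m.
Since a_F ≤ a_L and the follower starts braking later, the follower is never slower than the leader, so the closest approach is when both have stopped.
Minimum gap = 41.852 − 11.746 = 30.106 m.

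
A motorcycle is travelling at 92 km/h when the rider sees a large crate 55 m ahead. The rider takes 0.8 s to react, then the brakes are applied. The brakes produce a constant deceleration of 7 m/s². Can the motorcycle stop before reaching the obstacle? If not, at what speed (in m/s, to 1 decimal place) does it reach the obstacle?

No — it strikes the obstacle at 13.0 m/s

92 km/h ÷ 3.6 = 25.5556 m/s.
Reaction distance = 25.5556 × 0.8 = 20.444 m.
Braking distance needed to stop: v²/(2a) = 653.089 / 14.000 = 46.649 m, so total needed = 20.444 + 46.649 = 67.093 m > 55 m — it cannot stop.
Distance remaining when braking begins: 55 − 20.444 = 34.556 m.
v² = v₀² − 2a·d = 653.089 − 2 × 7.000 × 34.556 = 169.305 m²/s².
v = √169.305 = 13.012 m/s.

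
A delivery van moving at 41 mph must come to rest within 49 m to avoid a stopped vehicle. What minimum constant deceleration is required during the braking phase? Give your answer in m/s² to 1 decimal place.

41 mph × 0.44704 = 18.3286 m/s.
v² = 2a·d ⇒ a = v²/(2d) = 18.3286² / (2 × 49.000) = 335.938 / 98.000 = 3.4279 m/s².

Required deceleration ≈ 3.4 m/s²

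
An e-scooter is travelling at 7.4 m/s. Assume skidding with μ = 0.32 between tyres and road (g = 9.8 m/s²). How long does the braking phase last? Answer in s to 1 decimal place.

Braking time ≈ 2.4 s

a = μg = 0.32 × 9.8 = 3.136 m/s².
Braking time = v/a = 7.4000 / 3.136 = 2.360 s.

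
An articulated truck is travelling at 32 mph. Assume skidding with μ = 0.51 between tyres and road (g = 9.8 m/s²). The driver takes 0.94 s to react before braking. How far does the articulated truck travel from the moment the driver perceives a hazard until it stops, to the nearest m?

32 mph × 0.44704 = 14.3053 m/s.
a = μg = 0.51 × 9.8 = 4.998 m/s².
Reaction distance = v·t_r = 14.3053 × 0.94 = 13.447 m.
Braking distance = v²/(2a) = 14.3053² / (2 × 4.998) = 204.642 / 9.996 = 20.472 m.
Total = 13.447 + 20.472 = 33.919 m.

Total stopping distance ≈ 34 m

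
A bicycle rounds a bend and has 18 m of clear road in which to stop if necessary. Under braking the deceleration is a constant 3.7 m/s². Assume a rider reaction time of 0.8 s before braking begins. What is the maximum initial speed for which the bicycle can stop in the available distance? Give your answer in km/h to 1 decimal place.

Stopping distance: v·t_r + v²/(2a) = 18 with t_r = 0.8 s and a = 3.700 m/s².
So v² + 5.920 v − 133.20 = 0.
Positive root: v = −a·t_r + √((a·t_r)² + 2a·d) = −2.960 + √(8.762 + 133.20) = 8.9548 m/s.
8.9548 m/s × 3.6 = 32.237 km/h.

Maximum speed ≈ 32.2 km/h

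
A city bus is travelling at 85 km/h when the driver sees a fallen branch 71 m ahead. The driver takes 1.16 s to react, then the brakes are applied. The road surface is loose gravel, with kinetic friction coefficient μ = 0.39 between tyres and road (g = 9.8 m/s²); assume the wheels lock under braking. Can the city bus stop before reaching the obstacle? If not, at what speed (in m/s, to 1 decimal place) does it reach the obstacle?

85 km/h ÷ 3.6 = 23.6111 m/s.
a = μg = 0.39 × 9.8 = 3.822 m/s².
Reaction distance = 23.6111 × 1.16 = 27.389 m.
Braking distance needed to stop: v²/(2a) = 557.484 / 7.644 = 72.931 m, so total needed = 27.389 + 72.931 = 100.320 m > 71 m — it cannot stop.
Distance remaining when braking begins: 71 − 27.389 = 43.611 m.
v² = v₀² − 2a·d = 557.484 − 2 × 3.822 × 43.611 = 224.122 m²/s².
v = √224.122 = 14.971 m/s.

No — it strikes the obstacle at 15.0 m/s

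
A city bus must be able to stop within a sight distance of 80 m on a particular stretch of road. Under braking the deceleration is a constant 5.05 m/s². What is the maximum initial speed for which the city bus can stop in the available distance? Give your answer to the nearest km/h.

Maximum speed ≈ 102 km/h

v²/(2a) = d ⇒ v = √(2 × 5.050 × 80) = √808.00 = 28.4253 m/s.
28.4253 m/s × 3.6 = 102.331 km/h.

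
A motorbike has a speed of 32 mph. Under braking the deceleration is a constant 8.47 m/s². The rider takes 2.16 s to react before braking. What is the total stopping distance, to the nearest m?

32 mph × 0.44704 = 14.3053 m/s.
Reaction distance = v·t_r = 14.3053 × 2.16 = 30.899 m.
Braking distance = v²/(2a) = 14.3053² / (2 × 8.470) = 204.642 / 16.940 = 12.080 m.
Total = 30.899 + 12.080 = 42.979 m.

Total stopping distance ≈ 43 m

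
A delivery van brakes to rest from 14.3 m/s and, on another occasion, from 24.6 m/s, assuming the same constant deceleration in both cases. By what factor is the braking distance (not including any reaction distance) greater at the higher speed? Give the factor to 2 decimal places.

Factor ≈ 2.96

Braking distance d = v²/(2a), so with a fixed, d ∝ v².
Factor = (24.6/14.3)² = 1.7203² = 2.9594.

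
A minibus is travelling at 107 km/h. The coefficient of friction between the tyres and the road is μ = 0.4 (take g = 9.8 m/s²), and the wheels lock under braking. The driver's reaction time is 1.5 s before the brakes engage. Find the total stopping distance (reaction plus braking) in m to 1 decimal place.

107 km/h ÷ 3.6 = 29.7222 m/s.
a = μg = 0.4 × 9.8 = 3.920 m/s².
Reaction distance = v·t_r = 29.7222 × 1.5 = 44.583 m.
Braking distance = v²/(2a) = 29.7222² / (2 × 3.920) = 883.409 / 7.840 = 112.680 m.
Total = 44.583 + 112.680 = 157.263 m.

Total stopping distance ≈ 157.3 m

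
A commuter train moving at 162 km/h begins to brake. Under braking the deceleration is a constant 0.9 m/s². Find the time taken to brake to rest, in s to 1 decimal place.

Braking time ≈ 50.0 s

162 km/h ÷ 3.6 = 45.0000 m/s.
Braking time = v/a = 45.0000 / 0.900 = 50.000 s.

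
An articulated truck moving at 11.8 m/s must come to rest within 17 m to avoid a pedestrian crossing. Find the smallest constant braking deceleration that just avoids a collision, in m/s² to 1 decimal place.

Required deceleration ≈ 4.1 m/s²

v² = 2a·d ⇒ a = v²/(2d) = 11.8000² / (2 × 17.000) = 139.240 / 34.000 = 4.0953 m/s².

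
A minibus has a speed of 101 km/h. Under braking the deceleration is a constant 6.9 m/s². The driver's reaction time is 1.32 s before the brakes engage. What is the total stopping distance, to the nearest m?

Total stopping distance ≈ 94 m

101 km/h ÷ 3.6 = 28.0556 m/s.
Reaction distance = v·t_r = 28.0556 × 1.32 = 37.033 m.
Braking distance = v²/(2a) = 28.0556² / (2 × 6.900) = 787.117 / 13.800 = 57.037 m.
Total = 37.033 + 57.037 = 94.070 m.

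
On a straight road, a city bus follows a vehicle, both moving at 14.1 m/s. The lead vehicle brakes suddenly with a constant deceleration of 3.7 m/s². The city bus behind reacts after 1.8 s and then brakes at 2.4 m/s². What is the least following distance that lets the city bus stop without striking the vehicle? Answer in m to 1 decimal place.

Leader travels v²/(2a_L) = 198.810 / 7.400 = 26.866 m before stopping.
Follower covers v·t_r = 14.1000 × 1.8 = 25.380 m while reacting, then v²/(2a_F) = 198.810 / 4.800 = 41.419 m while braking, for a total of 25.380 + 41.419 = 66.799 m.
Since a_F ≤ a_L and the follower starts braking later, the follower is never slower than the leader, so the closest approach is when both have stopped.
Minimum gap = 66.799 − 26.866 = 39.933 m.

Minimum gap ≈ 39.9 m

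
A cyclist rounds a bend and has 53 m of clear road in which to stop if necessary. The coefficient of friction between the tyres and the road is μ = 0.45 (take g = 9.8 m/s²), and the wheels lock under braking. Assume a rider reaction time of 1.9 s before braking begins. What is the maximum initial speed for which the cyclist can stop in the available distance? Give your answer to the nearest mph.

Maximum speed ≈ 33 mph

a = μg = 0.45 × 9.8 = 4.410 m/s².
Stopping distance: v·t_r + v²/(2a) = 53 with t_r = 1.9 s and a = 4.410 m/s².
So v² + 16.758 v − 467.46 = 0.
Positive root: v = −a·t_r + √((a·t_r)² + 2a·d) = −8.379 + √(70.208 + 467.46) = 14.8087 m/s.
14.8087 m/s ÷ 0.44704 = 33.126 mph.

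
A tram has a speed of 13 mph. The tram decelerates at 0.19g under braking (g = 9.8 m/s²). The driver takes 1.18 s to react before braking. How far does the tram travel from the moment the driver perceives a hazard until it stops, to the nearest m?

Total stopping distance ≈ 16 m

13 mph × 0.44704 = 5.8115 m/s.
a = 0.19 × 9.8 = 1.862 m/s².
Reaction distance = v·t_r = 5.8115 × 1.18 = 6.858 m.
Braking distance = v²/(2a) = 5.8115² / (2 × 1.862) = 33.774 / 3.724 = 9.069 m.
Total = 6.858 + 9.069 = 15.927 m.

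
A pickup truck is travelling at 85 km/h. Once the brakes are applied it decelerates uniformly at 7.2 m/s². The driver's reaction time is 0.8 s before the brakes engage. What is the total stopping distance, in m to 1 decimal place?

85 km/h ÷ 3.6 = 23.6111 m/s.
Reaction distance = v·t_r = 23.6111 × 0.8 = 18.889 m.
Braking distance = v²/(2a) = 23.6111² / (2 × 7.200) = 557.484 / 14.400 = 38.714 m.
Total = 18.889 + 38.714 = 57.603 m.

Total stopping distance ≈ 57.6 m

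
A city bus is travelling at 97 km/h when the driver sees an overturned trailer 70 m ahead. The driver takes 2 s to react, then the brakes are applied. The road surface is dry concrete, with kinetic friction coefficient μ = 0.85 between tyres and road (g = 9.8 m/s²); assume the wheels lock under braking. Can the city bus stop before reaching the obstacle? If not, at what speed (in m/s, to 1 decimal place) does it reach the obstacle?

No — it strikes the obstacle at 21.4 m/s

97 km/h ÷ 3.6 = 26.9444 m/s.
a = μg = 0.85 × 9.8 = 8.330 m/s².
Reaction distance = 26.9444 × 2 = 53.889 m.
Braking distance needed to stop: v²/(2a) = 726.001 / 16.660 = 43.577 m, so total needed = 53.889 + 43.577 = 97.466 m > 70 m — it cannot stop.
Distance remaining when braking begins: 70 − 53.889 = 16.111 m.
v² = v₀² − 2a·d = 726.001 − 2 × 8.330 × 16.111 = 457.592 m²/s².
v = √457.592 = 21.391 m/s.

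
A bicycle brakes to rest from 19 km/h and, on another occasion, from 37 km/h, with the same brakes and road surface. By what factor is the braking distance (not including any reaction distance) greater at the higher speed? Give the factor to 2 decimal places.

Factor ≈ 3.79

Braking distance d = v²/(2a), so with a fixed, d ∝ v².
Factor = (37/19)² = 1.9474² = 3.7924.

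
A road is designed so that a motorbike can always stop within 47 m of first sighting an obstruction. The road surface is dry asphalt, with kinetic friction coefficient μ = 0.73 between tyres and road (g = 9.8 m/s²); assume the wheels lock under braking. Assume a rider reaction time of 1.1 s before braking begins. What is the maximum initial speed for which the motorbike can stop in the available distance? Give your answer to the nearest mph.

a = μg = 0.73 × 9.8 = 7.154 m/s².
Stopping distance: v·t_r + v²/(2a) = 47 with t_r = 1.1 s and a = 7.154 m/s².
So v² + 15.739 v − 672.48 = 0.
Positive root: v = −a·t_r + √((a·t_r)² + 2a·d) = −7.869 + √(61.921 + 672.48) = 19.2308 m/s.
19.2308 m/s ÷ 0.44704 = 43.018 mph.

Maximum speed ≈ 43 mph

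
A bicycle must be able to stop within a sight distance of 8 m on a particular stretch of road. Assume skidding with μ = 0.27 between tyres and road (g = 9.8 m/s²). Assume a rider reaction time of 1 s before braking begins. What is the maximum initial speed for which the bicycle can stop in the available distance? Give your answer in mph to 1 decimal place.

a = μg = 0.27 × 9.8 = 2.646 m/s².
Stopping distance: v·t_r + v²/(2a) = 8 with t_r = 1 s and a = 2.646 m/s².
So v² + 5.292 v − 42.34 = 0.
Positive root: v = −a·t_r + √((a·t_r)² + 2a·d) = −2.646 + √(7.001 + 42.34) = 4.3783 m/s.
4.3783 m/s ÷ 0.44704 = 9.794 mph.

Maximum speed ≈ 9.8 mph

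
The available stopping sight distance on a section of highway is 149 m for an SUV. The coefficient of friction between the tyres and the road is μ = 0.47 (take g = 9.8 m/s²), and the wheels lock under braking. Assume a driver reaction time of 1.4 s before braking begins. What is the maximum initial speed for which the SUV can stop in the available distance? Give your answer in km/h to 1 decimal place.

a = μg = 0.47 × 9.8 = 4.606 m/s².
Stopping distance: v·t_r + v²/(2a) = 149 with t_r = 1.4 s and a = 4.606 m/s².
So v² + 12.897 v − 1372.59 = 0.
Positive root: v = −a·t_r + √((a·t_r)² + 2a·d) = −6.448 + √(41.577 + 1372.59) = 31.1574 m/s.
31.1574 m/s × 3.6 = 112.167 km/h.

Maximum speed ≈ 112.2 km/h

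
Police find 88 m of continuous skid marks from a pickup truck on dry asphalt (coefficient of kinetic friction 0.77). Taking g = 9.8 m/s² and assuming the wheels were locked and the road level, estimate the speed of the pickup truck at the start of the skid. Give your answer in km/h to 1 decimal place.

Deceleration a = μg = 0.77 × 9.8 = 7.546 m/s².
v = √(2a·d) = √(2 × 7.546 × 88) = √1328.096 = 36.4431 m/s.
= 36.4431 × 3.6 = 131.195 km/h.

Initial speed ≈ 131.2 km/h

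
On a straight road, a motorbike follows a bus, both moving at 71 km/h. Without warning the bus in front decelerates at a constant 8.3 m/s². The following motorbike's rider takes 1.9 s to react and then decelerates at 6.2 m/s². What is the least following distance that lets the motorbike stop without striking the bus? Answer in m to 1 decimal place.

Minimum gap ≈ 45.4 m

71 km/h ÷ 3.6 = 19.7222 m/s.
Leader travels v²/(2a_L) = 388.965 / 16.600 = 23.432 m before stopping.
Follower covers v·t_r = 19.7222 × 1.9 = 37.472 m while reacting, then v²/(2a_F) = 388.965 / 12.400 = 31.368 m while braking, for a total of 37.472 + 31.368 = 68.840 m.
Since a_F ≤ a_L and the follower starts braking later, the follower is never slower than the leader, so the closest approach is when both have stopped.
Minimum gap = 68.840 − 23.432 = 45.408 m.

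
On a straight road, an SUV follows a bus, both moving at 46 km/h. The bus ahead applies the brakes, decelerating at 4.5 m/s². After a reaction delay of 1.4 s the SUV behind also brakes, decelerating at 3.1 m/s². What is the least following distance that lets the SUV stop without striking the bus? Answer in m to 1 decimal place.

46 km/h ÷ 3.6 = 12.7778 m/s.
Leader travels v²/(2a_L) = 163.272 / 9.000 = 18.141 m before stopping.
Follower covers v·t_r = 12.7778 × 1.4 = 17.889 m while reacting, then v²/(2a_F) = 163.272 / 6.200 = 26.334 m while braking, for a total of 17.889 + 26.334 = 44.223 m.
Since a_F ≤ a_L and the follower starts braking later, the follower is never slower than the leader, so the closest approach is when both have stopped.
Minimum gap = 44.223 − 18.141 = 26.082 m.

Minimum gap ≈ 26.1 m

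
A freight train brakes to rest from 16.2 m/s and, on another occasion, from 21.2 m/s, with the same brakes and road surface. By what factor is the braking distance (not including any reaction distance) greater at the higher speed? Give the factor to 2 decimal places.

Factor ≈ 1.71

Braking distance d = v²/(2a), so with a fixed, d ∝ v².
Factor = (21.2/16.2)² = 1.3086² = 1.7124.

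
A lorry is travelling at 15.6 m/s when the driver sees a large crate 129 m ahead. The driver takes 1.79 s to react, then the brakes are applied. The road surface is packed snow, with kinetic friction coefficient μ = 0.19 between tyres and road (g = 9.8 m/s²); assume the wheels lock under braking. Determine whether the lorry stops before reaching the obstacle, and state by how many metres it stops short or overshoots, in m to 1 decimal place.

Yes — it stops 35.7 m short of the obstacle

a = μg = 0.19 × 9.8 = 1.862 m/s².
Reaction distance = 15.6000 × 1.79 = 27.924 m.
Braking distance = v²/(2a) = 243.360 / 3.724 = 65.349 m.
Total stopping distance = 27.924 + 65.349 = 93.273 m, vs 129 m available — it stops with 129 − 93.273 = 35.727 m to spare.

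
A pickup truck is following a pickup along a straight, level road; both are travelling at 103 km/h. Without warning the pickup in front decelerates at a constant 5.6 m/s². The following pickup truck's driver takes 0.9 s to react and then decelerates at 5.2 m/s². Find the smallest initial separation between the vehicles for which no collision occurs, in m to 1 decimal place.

Minimum gap ≈ 31.4 m

103 km/h ÷ 3.6 = 28.6111 m/s.
Leader travels v²/(2a_L) = 818.595 / 11.200 = 73.089 m before stopping.
Follower covers v·t_r = 28.6111 × 0.9 = 25.750 m while reacting, then v²/(2a_F) = 818.595 / 10.400 = 78.711 m while braking, for a total of 25.750 + 78.711 = 104.461 m.
Since a_F ≤ a_L and the follower starts braking later, the follower is never slower than the leader, so the closest approach is when both have stopped.
Minimum gap = 104.461 − 73.089 = 31.372 m.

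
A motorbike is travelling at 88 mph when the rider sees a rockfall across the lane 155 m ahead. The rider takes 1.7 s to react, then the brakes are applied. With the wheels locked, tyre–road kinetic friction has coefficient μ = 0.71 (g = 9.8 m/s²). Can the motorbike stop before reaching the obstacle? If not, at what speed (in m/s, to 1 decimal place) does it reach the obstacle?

No — it strikes the obstacle at 17.9 m/s

88 mph × 0.44704 = 39.3395 m/s.
a = μg = 0.71 × 9.8 = 6.958 m/s².
Reaction distance = 39.3395 × 1.7 = 66.877 m.
Braking distance needed to stop: v²/(2a) = 1547.596 / 13.916 = 111.210 m, so total needed = 66.877 + 111.210 = 178.087 m > 155 m — it cannot stop.
Distance remaining when braking begins: 155 − 66.877 = 88.123 m.
v² = v₀² − 2a·d = 1547.596 − 2 × 6.958 × 88.123 = 321.276 m²/s².
v = √321.276 = 17.924 m/s.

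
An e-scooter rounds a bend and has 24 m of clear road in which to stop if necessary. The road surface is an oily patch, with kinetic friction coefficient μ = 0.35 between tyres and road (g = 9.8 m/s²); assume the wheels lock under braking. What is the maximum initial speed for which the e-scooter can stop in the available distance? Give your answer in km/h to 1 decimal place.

a = μg = 0.35 × 9.8 = 3.430 m/s².
v²/(2a) = d ⇒ v = √(2 × 3.430 × 24) = √164.64 = 12.8312 m/s.
12.8312 m/s × 3.6 = 46.192 km/h.

Maximum speed ≈ 46.2 km/h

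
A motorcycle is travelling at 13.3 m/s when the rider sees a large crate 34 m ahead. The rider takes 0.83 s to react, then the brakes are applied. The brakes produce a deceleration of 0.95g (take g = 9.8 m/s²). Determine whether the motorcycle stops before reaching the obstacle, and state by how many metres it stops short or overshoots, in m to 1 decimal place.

a = 0.95 × 9.8 = 9.310 m/s².
Reaction distance = 13.3000 × 0.83 = 11.039 m.
Braking distance = v²/(2a) = 176.890 / 18.620 = 9.500 m.
Total stopping distance = 11.039 + 9.500 = 20.539 m, vs 34 m available — it stops with 34 − 20.539 = 13.461 m to spare.

Yes — it stops 13.5 m short of the obstacle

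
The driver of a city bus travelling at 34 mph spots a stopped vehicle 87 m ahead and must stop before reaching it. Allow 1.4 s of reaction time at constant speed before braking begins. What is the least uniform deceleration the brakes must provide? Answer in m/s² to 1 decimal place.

Required deceleration ≈ 1.8 m/s²

34 mph × 0.44704 = 15.1994 m/s.
Distance covered during reaction = 15.1994 × 1.4 = 21.279 m.
Distance available for braking: 87 − 21.279 = 65.721 m.
v² = 2a·d ⇒ a = v²/(2d) = 15.1994² / (2 × 65.721) = 231.022 / 131.442 = 1.7576 m/s².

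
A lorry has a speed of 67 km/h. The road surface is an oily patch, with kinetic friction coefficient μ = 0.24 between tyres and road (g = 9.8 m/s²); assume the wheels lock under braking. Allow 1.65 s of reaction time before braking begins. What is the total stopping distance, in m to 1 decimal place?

Total stopping distance ≈ 104.3 m

67 km/h ÷ 3.6 = 18.6111 m/s.
a = μg = 0.24 × 9.8 = 2.352 m/s².
Reaction distance = v·t_r = 18.6111 × 1.65 = 30.708 m.
Braking distance = v²/(2a) = 18.6111² / (2 × 2.352) = 346.373 / 4.704 = 73.634 m.
Total = 30.708 + 73.634 = 104.342 m.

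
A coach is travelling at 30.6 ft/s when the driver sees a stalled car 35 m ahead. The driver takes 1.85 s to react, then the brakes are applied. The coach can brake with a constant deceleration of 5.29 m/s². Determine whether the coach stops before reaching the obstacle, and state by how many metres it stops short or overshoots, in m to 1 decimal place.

Yes — it stops 9.5 m short of the obstacle

30.6 ft/s × 0.3048 = 9.3269 m/s.
Reaction distance = 9.3269 × 1.85 = 17.255 m.
Braking distance = v²/(2a) = 86.991 / 10.580 = 8.222 m.
Total stopping distance = 17.255 + 8.222 = 25.477 m, vs 35 m available — it stops with 35 − 25.477 = 9.523 m to spare.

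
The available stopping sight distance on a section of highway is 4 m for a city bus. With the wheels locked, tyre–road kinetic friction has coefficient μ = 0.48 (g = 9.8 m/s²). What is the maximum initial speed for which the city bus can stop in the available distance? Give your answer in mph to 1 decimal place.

Maximum speed ≈ 13.7 mph

a = μg = 0.48 × 9.8 = 4.704 m/s².
v²/(2a) = d ⇒ v = √(2 × 4.704 × 4) = √37.63 = 6.1343 m/s.
6.1343 m/s ÷ 0.44704 = 13.722 mph.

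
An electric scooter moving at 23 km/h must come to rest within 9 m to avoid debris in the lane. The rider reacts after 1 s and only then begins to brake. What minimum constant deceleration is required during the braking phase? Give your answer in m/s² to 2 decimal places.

Required deceleration ≈ 7.82 m/s²

23 km/h ÷ 3.6 = 6.3889 m/s.
Distance covered during reaction = 6.3889 × 1 = 6.389 m.
Distance available for braking: 9 − 6.389 = 2.611 m.
v² = 2a·d ⇒ a = v²/(2d) = 6.3889² / (2 × 2.611) = 40.818 / 5.222 = 7.8165 m/s².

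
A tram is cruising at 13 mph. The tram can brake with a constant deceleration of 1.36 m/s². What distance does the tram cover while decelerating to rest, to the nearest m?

13 mph × 0.44704 = 5.8115 m/s.
Braking distance = v²/(2a) = 5.8115² / (2 × 1.360) = 33.774 / 2.720 = 12.417 m.

Braking distance ≈ 12 m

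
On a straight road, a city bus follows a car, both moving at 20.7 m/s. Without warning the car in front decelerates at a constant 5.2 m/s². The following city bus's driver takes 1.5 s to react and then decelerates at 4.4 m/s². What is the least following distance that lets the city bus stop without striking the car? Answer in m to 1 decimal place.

Minimum gap ≈ 38.5 m

Leader travels v²/(2a_L) = 428.490 / 10.400 = 41.201 m before stopping.
Follower covers v·t_r = 20.7000 × 1.5 = 31.050 m while reacting, then v²/(2a_F) = 428.490 / 8.800 = 48.692 m while braking, for a total of 31.050 + 48.692 = 79.742 m.
Since a_F ≤ a_L and the follower starts braking later, the follower is never slower than the leader, so the closest approach is when both have stopped.
Minimum gap = 79.742 − 41.201 = 38.541 m.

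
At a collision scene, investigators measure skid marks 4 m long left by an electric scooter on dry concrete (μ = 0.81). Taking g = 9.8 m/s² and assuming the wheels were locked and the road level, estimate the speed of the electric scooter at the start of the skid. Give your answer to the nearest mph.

Initial speed ≈ 18 mph

Deceleration a = μg = 0.81 × 9.8 = 7.938 m/s².
v = √(2a·d) = √(2 × 7.938 × 4) = √63.504 = 7.9689 m/s.
= 7.9689 ÷ 0.44704 = 17.826 mph.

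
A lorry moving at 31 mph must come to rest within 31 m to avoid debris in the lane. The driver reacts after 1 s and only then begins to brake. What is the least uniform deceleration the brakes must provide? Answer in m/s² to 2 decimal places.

Required deceleration ≈ 5.60 m/s²

31 mph × 0.44704 = 13.8582 m/s.
Distance covered during reaction = 13.8582 × 1 = 13.858 m.
Distance available for braking: 31 − 13.858 = 17.142 m.
v² = 2a·d ⇒ a = v²/(2d) = 13.8582² / (2 × 17.142) = 192.050 / 34.284 = 5.6017 m/s².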